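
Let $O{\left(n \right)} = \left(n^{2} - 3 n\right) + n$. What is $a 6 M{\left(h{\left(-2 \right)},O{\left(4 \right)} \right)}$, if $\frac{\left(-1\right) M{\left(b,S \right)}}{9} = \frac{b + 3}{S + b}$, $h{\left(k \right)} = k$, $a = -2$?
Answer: $18$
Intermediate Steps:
$O{\left(n \right)} = n^{2} - 2 n$
$M{\left(b,S \right)} = - \frac{9 \left(3 + b\right)}{S + b}$ ($M{\left(b,S \right)} = - 9 \frac{b + 3}{S + b} = - 9 \frac{3 + b}{S + b} = - \frac{9 \left(3 + b\right)}{S + b}$)
$a 6 M{\left(h{\left(-2 \right)},O{\left(4 \right)} \right)} = \left(-2\right) 6 \frac{9 \left(-3 - -2\right)}{4 \left(-2 + 4\right) - 2} = - 12 \frac{9 \left(-3 + 2\right)}{4 \cdot 2 - 2} = - 12 \cdot 9 \frac{1}{8 - 2} \left(-1\right) = - 12 \cdot 9 \cdot \frac{1}{6} \left(-1\right) = \left(-12\right) \left(- \frac{3}{2}\right) = 18$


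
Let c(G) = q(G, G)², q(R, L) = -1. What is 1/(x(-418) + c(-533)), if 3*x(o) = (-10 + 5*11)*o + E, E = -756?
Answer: -1/6521 ≈ -0.00015335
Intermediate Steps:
x(o) = -252 + 15*o (x(o) = ((-10 + 5*11)*o - 756)/3 = ((-10 + 55)*o - 756)/3 = (45*o - 756)/3 = (-756 + 45*o)/3 = -252 + 15*o)
c(G) = 1 (c(G) = (-1)² = 1)
1/(x(-418) + c(-533)) = 1/((-252 + 15*(-418)) + 1) = 1/((-252 - 6270) + 1) = 1/(-6522 + 1) = 1/(-6521) = -1/6521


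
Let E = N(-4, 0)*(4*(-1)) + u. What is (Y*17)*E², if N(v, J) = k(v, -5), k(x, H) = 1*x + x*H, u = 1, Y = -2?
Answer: -134946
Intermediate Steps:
k(x, H) = x + H*x
N(v, J) = -4*v (N(v, J) = v*(1 - 5) = v*(-4) = -4*v)
E = -63 (E = (-4*(-4))*(4*(-1)) + 1 = 16*(-4) + 1 = -64 + 1 = -63)
(Y*17)*E² = -2*17*(-63)² = -34*3969 = -134946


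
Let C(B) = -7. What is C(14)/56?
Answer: -1/8 ≈ -0.12500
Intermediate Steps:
C(14)/56 = -7/56 = (1/56)*(-7) = -1/8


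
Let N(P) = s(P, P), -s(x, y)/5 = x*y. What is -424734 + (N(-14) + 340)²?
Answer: -15134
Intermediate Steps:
s(x, y) = -5*x*y
N(P) = -5*P² (N(P) = -5*P*P = -5*P²)
-424734 + (N(-14) + 340)² = -424734 + (-5*(-14)² + 340)² = -424734 + (-5*196 + 340)² = -424734 + (-980 + 340)² = -424734 + (-640)² = -424734 + 409600 = -15134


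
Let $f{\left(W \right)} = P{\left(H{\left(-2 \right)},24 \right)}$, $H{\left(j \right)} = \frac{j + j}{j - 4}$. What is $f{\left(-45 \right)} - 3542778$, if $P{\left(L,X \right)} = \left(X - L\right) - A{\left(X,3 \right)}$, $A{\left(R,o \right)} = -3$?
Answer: $- \frac{10628255}{3} \approx -3.5428 \cdot 10^{6}$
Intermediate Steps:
$H{\left(j \right)} = \frac{2 j}{-4 + j}$
$P{\left(L,X \right)} = 3 + X - L$ ($P{\left(L,X \right)} = \left(X - L\right) - -3 = \left(X - L\right) + 3 = 3 + X - L$)
$f{\left(W \right)} = \frac{79}{3}$ ($f{\left(W \right)} = 3 + 24 - 2 \left(-2\right) \frac{1}{-4 - 2} = 3 + 24 - 2 \left(-2\right) \frac{1}{-6} = 3 + 24 - 2 \left(-2\right) \left(- \frac{1}{6}\right) = 3 + 24 - \frac{2}{3} = \frac{79}{3}$)
$f{\left(-45 \right)} - 3542778 = \frac{79}{3} - 3542778 = - \frac{10628255}{3}$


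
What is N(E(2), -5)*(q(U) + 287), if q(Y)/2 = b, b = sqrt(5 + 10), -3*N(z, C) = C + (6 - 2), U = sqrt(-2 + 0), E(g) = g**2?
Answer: 287/3 + 2*sqrt(15)/3 ≈ 98.249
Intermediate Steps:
U = I*sqrt(2) (U = sqrt(-2) = I*sqrt(2) ≈ 1.4142*I)
N(z, C) = -4/3 - C/3 (N(z, C) = -(C + (6 - 2))/3 = -(C + 4)/3 = -(4 + C)/3 = -4/3 - C/3)
b = sqrt(15) ≈ 3.8730
q(Y) = 2*sqrt(15)
N(E(2), -5)*(q(U) + 287) = (-4/3 - 1/3*(-5))*(2*sqrt(15) + 287) = (-4/3 + 5/3)*(287 + 2*sqrt(15)) = (287 + 2*sqrt(15))/3 = 287/3 + 2*sqrt(15)/3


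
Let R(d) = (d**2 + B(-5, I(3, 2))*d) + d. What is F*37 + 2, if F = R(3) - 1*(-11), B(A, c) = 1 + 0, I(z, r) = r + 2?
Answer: 964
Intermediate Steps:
I(z, r) = 2 + r
B(A, c) = 1
R(d) = d**2 + 2*d (R(d) = (d**2 + 1*d) + d = (d**2 + d) + d = (d + d**2) + d = d**2 + 2*d)
F = 26 (F = 3*(2 + 3) - 1*(-11) = 3*5 + 11 = 15 + 11 = 26)
F*37 + 2 = 26*37 + 2 = 962 + 2 = 964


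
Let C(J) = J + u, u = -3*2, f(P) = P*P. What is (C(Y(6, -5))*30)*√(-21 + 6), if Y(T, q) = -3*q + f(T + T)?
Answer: 4590*I*√15 ≈ 17777.0*I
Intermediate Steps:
f(P) = P²
u = -6
Y(T, q) = -3*q + 4*T² (Y(T, q) = -3*q + (T + T)² = -3*q + (2*T)² = -3*q + 4*T²)
C(J) = -6 + J (C(J) = J - 6 = -6 + J)
(C(Y(6, -5))*30)*√(-21 + 6) = ((-6 + (-3*(-5) + 4*6²))*30)*√(-21 + 6) = ((-6 + (15 + 4*36))*30)*√(-15) = ((-6 + (15 + 144))*30)*(I*√15) = ((-6 + 159)*30)*(I*√15) = (153*30)*(I*√15) = 4590*(I*√15) = 4590*I*√15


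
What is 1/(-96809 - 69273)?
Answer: -1/166082 ≈ -6.0211e-6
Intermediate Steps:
1/(-96809 - 69273) = 1/(-166082) = -1/166082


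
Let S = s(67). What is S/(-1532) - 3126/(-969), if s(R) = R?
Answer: 1574703/494836 ≈ 3.1823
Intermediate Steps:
S = 67
S/(-1532) - 3126/(-969) = 67/(-1532) - 3126/(-969) = 67*(-1/1532) - 3126*(-1/969) = -67/1532 + 1042/323 = 1574703/494836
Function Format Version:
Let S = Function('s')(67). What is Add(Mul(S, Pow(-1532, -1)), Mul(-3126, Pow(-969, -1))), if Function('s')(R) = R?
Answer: Rational(1574703, 494836) ≈ 3.1823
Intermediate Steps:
S = 67
Add(Mul(S, Pow(-1532, -1)), Mul(-3126, Pow(-969, -1))) = Add(Mul(67, Pow(-1532, -1)), Mul(-3126, Pow(-969, -1))) = Add(Mul(67, Rational(-1, 1532)), Mul(-3126, Rational(-1, 969))) = Add(Rational(-67, 1532), Rational(1042, 323)) = Rational(1574703, 494836)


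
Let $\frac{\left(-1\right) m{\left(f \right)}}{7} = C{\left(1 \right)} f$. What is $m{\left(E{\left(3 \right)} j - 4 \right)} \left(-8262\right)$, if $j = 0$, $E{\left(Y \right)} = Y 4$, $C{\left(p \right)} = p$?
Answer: $-231336$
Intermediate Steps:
$E{\left(Y \right)} = 4 Y$
$m{\left(f \right)} = - 7 f$ ($m{\left(f \right)} = - 7 \cdot 1 f = - 7 f$)
$m{\left(E{\left(3 \right)} j - 4 \right)} \left(-8262\right) = - 7 \left(4 \cdot 3 \cdot 0 - 4\right) \left(-8262\right) = - 7 \left(12 \cdot 0 - 4\right) \left(-8262\right) = - 7 \left(0 - 4\right) \left(-8262\right) = \left(-7\right) \left(-4\right) \left(-8262\right) = 28 \left(-8262\right) = -231336$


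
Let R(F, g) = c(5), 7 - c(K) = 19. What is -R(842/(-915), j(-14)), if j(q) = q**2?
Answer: 12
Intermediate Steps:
c(K) = -12 (c(K) = 7 - 1*19 = 7 - 19 = -12)
R(F, g) = -12
-R(842/(-915), j(-14)) = -1*(-12) = 12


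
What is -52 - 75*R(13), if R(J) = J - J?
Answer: -52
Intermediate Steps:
R(J) = 0
-52 - 75*R(13) = -52 - 75*0 = -52 + 0 = -52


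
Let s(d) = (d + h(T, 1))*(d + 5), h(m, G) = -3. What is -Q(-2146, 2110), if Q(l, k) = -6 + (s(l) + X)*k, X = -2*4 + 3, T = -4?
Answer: -9708118434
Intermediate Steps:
X = -5 (X = -8 + 3 = -5)
s(d) = (-3 + d)*(5 + d) (s(d) = (d - 3)*(d + 5) = (-3 + d)*(5 + d))
Q(l, k) = -6 + k*(-20 + l**2 + 2*l) (Q(l, k) = -6 + ((-15 + l**2 + 2*l) - 5)*k = -6 + (-20 + l**2 + 2*l)*k = -6 + k*(-20 + l**2 + 2*l))
-Q(-2146, 2110) = -(-6 - 5*2110 + 2110*(-15 + (-2146)**2 + 2*(-2146))) = -(-6 - 10550 + 2110*(-15 + 4605316 - 4292)) = -(-6 - 10550 + 2110*4601009) = -(-6 - 10550 + 9708128990) = -1*9708118434 = -9708118434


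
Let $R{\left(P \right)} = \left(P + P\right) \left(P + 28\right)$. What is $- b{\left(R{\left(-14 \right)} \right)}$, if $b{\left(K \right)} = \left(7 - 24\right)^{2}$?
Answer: $-289$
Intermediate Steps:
$R{\left(P \right)} = 2 P \left(28 + P\right)$
$b{\left(K \right)} = 289$ ($b{\left(K \right)} = \left(-17\right)^{2} = 289$)
$- b{\left(R{\left(-14 \right)} \right)} = \left(-1\right) 289 = -289$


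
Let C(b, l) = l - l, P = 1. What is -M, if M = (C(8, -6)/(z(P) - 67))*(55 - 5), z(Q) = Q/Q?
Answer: 0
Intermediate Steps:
z(Q) = 1
C(b, l) = 0
M = 0 (M = (0/(1 - 67))*(55 - 5) = (0/(-66))*50 = (0*(-1/66))*50 = 0*50 = 0)
-M = -1*0 = 0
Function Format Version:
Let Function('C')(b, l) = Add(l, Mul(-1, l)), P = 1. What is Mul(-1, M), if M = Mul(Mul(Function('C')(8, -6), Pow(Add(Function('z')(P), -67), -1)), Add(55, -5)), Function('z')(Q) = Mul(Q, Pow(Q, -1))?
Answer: 0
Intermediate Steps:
Function('z')(Q) = 1
Function('C')(b, l) = 0
M = 0 (M = Mul(Mul(0, Pow(Add(1, -67), -1)), Add(55, -5)) = Mul(Mul(0, Pow(-66, -1)), 50) = Mul(Mul(0, Rational(-1, 66)), 50) = Mul(0, 50) = 0)
Mul(-1, M) = Mul(-1, 0) = 0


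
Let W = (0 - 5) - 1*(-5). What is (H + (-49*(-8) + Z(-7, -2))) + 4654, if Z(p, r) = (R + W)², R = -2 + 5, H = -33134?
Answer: -28079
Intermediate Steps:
W = 0 (W = -5 + 5 = 0)
R = 3
Z(p, r) = 9 (Z(p, r) = (3 + 0)² = 3² = 9)
(H + (-49*(-8) + Z(-7, -2))) + 4654 = (-33134 + (-49*(-8) + 9)) + 4654 = (-33134 + (392 + 9)) + 4654 = (-33134 + 401) + 4654 = -32733 + 4654 = -28079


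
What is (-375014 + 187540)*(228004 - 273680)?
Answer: 8563062424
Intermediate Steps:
(-375014 + 187540)*(228004 - 273680) = -187474*(-45676) = 8563062424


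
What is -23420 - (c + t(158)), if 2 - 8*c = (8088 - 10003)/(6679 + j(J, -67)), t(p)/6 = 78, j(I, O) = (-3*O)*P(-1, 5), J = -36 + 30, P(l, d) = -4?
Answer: -224549933/9400 ≈ -23888.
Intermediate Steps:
J = -6
j(I, O) = 12*O (j(I, O) = -3*O*(-4) = 12*O)
t(p) = 468 (t(p) = 6*78 = 468)
c = 2733/9400 (c = 1/4 - (8088 - 10003)/(8*(6679 + 12*(-67))) = 1/4 - (-1915)/(8*(6679 - 804)) = 1/4 - (-1915)/(8*5875) = 1/4 - 1/8*(-383/1175) = 1/4 + 383/9400 = 2733/9400 ≈ 0.29074)
-23420 - (c + t(158)) = -23420 - (2733/9400 + 468) = -23420 - 1*4401933/9400 = -23420 - 4401933/9400 = -224549933/9400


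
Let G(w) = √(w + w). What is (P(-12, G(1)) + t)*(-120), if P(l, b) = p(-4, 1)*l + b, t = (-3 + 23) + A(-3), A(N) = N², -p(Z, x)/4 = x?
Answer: -9240 - 120*√2 ≈ -9409.7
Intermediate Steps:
G(w) = √2*√w (G(w) = √(2*w) = √2*√w)
p(Z, x) = -4*x
t = 29 (t = (-3 + 23) + (-3)² = 20 + 9 = 29)
P(l, b) = b - 4*l (P(l, b) = (-4*1)*l + b = -4*l + b = b - 4*l)
(P(-12, G(1)) + t)*(-120) = ((√2*√1 - 4*(-12)) + 29)*(-120) = ((√2*1 + 48) + 29)*(-120) = ((√2 + 48) + 29)*(-120) = ((48 + √2) + 29)*(-120) = (77 + √2)*(-120) = -9240 - 120*√2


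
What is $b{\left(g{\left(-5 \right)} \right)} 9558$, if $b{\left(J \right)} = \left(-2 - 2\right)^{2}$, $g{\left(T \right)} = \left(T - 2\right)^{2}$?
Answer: $152928$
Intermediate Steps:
$g{\left(T \right)} = \left(-2 + T\right)^{2}$
$b{\left(J \right)} = 16$ ($b{\left(J \right)} = \left(-4\right)^{2} = 16$)
$b{\left(g{\left(-5 \right)} \right)} 9558 = 16 \cdot 9558 = 152928$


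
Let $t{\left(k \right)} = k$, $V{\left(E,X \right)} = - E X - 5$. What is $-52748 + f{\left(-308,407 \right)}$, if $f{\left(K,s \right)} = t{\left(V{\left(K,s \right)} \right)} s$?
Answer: $50965109$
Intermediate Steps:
$V{\left(E,X \right)} = -5 - E X$ ($V{\left(E,X \right)} = - E X - 5 = -5 - E X$)
$f{\left(K,s \right)} = s \left(-5 - K s\right)$ ($f{\left(K,s \right)} = \left(-5 - K s\right) s = s \left(-5 - K s\right)$)
$-52748 + f{\left(-308,407 \right)} = -52748 - 407 \left(5 - 125356\right) = -52748 - 407 \left(-125351\right) = -52748 + 51017857 = 50965109$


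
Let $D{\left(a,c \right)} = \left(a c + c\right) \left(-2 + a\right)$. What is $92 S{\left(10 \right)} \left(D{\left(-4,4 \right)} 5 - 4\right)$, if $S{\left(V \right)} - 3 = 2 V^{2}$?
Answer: $6648656$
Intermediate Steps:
$D{\left(a,c \right)} = \left(-2 + a\right) \left(c + a c\right)$ ($D{\left(a,c \right)} = \left(c + a c\right) \left(-2 + a\right) = \left(-2 + a\right) \left(c + a c\right)$)
$S{\left(V \right)} = 3 + 2 V^{2}$
$92 S{\left(10 \right)} \left(D{\left(-4,4 \right)} 5 - 4\right) = 92 \left(3 + 2 \cdot 10^{2}\right) \left(4 \left(-2 + \left(-4\right)^{2} - -4\right) 5 - 4\right) = 92 \left(3 + 2 \cdot 100\right) \left(4 \left(-2 + 16 + 4\right) 5 - 4\right) = 92 \left(3 + 200\right) \left(4 \cdot 18 \cdot 5 - 4\right) = 92 \cdot 203 \left(72 \cdot 5 - 4\right) = 18676 \left(360 - 4\right) = 18676 \cdot 356 = 6648656$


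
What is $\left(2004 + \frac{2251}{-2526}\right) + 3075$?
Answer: $\frac{12827303}{2526} \approx 5078.1$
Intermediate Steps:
$\left(2004 + \frac{2251}{-2526}\right) + 3075 = \left(2004 + 2251 \left(- \frac{1}{2526}\right)\right) + 3075 = \left(2004 - \frac{2251}{2526}\right) + 3075 = \frac{5059853}{2526} + 3075 = \frac{12827303}{2526}$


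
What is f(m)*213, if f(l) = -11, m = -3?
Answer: -2343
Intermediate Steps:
f(m)*213 = -11*213 = -2343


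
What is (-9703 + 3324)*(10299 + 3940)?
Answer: -90830581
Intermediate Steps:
(-9703 + 3324)*(10299 + 3940) = -6379*14239 = -90830581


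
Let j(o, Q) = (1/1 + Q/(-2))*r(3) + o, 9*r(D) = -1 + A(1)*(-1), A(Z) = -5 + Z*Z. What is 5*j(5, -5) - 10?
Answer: 125/6 ≈ 20.833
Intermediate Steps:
A(Z) = -5 + Z²
r(D) = ⅓ (r(D) = (-1 + (-5 + 1²)*(-1))/9 = (-1 + (-5 + 1)*(-1))/9 = (-1 - 4*(-1))/9 = (-1 + 4)/9 = (⅑)*3 = ⅓)
j(o, Q) = ⅓ + o - Q/6 (j(o, Q) = (1/1 + Q/(-2))*(⅓) + o = (1*1 + Q*(-½))*(⅓) + o = (1 - Q/2)*(⅓) + o = (⅓ - Q/6) + o = ⅓ + o - Q/6)
5*j(5, -5) - 10 = 5*(⅓ + 5 - ⅙*(-5)) - 10 = 5*(⅓ + 5 + ⅚) - 10 = 5*(37/6) - 10 = 185/6 - 10 = 125/6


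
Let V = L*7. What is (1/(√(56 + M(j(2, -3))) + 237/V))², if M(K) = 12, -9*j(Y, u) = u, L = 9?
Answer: 15976989/563920009 - 2926476*√17/563920009 ≈ 0.0069351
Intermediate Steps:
j(Y, u) = -u/9
V = 63 (V = 9*7 = 63)
(1/(√(56 + M(j(2, -3))) + 237/V))² = (1/(√(56 + 12) + 237/63))² = (1/(√68 + 237*(1/63)))² = (1/(2*√17 + 79/21))² = (1/(79/21 + 2*√17))² = (79/21 + 2*√17)⁻²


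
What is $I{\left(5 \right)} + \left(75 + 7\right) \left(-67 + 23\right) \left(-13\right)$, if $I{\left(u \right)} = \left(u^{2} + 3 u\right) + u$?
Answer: $46949$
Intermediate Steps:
$I{\left(u \right)} = u^{2} + 4 u$
$I{\left(5 \right)} + \left(75 + 7\right) \left(-67 + 23\right) \left(-13\right) = 5 \left(4 + 5\right) + \left(75 + 7\right) \left(-67 + 23\right) \left(-13\right) = 5 \cdot 9 + 82 \left(-44\right) \left(-13\right) = 45 - -46904 = 45 + 46904 = 46949$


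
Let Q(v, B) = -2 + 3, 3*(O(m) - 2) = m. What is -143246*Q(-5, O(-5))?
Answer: -143246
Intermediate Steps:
O(m) = 2 + m/3
Q(v, B) = 1
-143246*Q(-5, O(-5)) = -143246*1 = -143246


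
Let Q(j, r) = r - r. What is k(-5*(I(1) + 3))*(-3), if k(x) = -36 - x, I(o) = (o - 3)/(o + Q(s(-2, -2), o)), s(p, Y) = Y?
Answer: 93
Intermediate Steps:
Q(j, r) = 0
I(o) = (-3 + o)/o (I(o) = (o - 3)/(o + 0) = (-3 + o)/o)
k(-5*(I(1) + 3))*(-3) = (-36 - (-5)*((-3 + 1)/1 + 3))*(-3) = (-36 - (-5)*(1*(-2) + 3))*(-3) = (-36 - (-5)*(-2 + 3))*(-3) = (-36 - (-5))*(-3) = (-36 - 1*(-5))*(-3) = (-36 + 5)*(-3) = -31*(-3) = 93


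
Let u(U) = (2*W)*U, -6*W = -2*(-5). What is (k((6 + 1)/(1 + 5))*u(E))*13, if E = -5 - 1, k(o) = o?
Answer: 910/3 ≈ 303.33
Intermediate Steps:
W = -5/3 (W = -(-1)*(-5)/3 = -⅙*10 = -5/3 ≈ -1.6667)
E = -6
u(U) = -10*U/3 (u(U) = (2*(-5/3))*U = -10*U/3)
(k((6 + 1)/(1 + 5))*u(E))*13 = (((6 + 1)/(1 + 5))*(-10/3*(-6)))*13 = ((7/6)*20)*13 = (70/3)*13 = 910/3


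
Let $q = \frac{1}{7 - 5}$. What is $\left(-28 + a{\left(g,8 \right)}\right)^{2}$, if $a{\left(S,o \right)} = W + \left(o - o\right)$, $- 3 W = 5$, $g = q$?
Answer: $\frac{7921}{9} \approx 880.11$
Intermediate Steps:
$q = \frac{1}{2} \approx 0.5$
$g = \frac{1}{2} \approx 0.5$
$W = - \frac{5}{3}$ ($W = \left(- \frac{1}{3}\right) 5 = - \frac{5}{3} \approx -1.6667$)
$a{\left(S,o \right)} = - \frac{5}{3}$ ($a{\left(S,o \right)} = - \frac{5}{3} + \left(o - o\right) = - \frac{5}{3} + 0 = - \frac{5}{3}$)
$\left(-28 + a{\left(g,8 \right)}\right)^{2} = \left(-28 - \frac{5}{3}\right)^{2} = \left(- \frac{89}{3}\right)^{2} = \frac{7921}{9}$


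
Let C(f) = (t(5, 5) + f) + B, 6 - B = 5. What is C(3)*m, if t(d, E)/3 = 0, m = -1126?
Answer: -4504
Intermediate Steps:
t(d, E) = 0 (t(d, E) = 3*0 = 0)
B = 1 (B = 6 - 1*5 = 6 - 5 = 1)
C(f) = 1 + f (C(f) = (0 + f) + 1 = f + 1 = 1 + f)
C(3)*m = (1 + 3)*(-1126) = 4*(-1126) = -4504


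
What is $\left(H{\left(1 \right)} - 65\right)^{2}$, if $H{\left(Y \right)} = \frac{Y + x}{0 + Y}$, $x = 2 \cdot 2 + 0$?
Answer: $3600$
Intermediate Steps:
$x = 4$ ($x = 4 + 0 = 4$)
$H{\left(Y \right)} = \frac{4 + Y}{Y}$ ($H{\left(Y \right)} = \frac{Y + 4}{0 + Y} = \frac{4 + Y}{Y}$)
$\left(H{\left(1 \right)} - 65\right)^{2} = \left(\frac{4 + 1}{1} - 65\right)^{2} = \left(1 \cdot 5 - 65\right)^{2} = \left(5 - 65\right)^{2} = \left(-60\right)^{2} = 3600$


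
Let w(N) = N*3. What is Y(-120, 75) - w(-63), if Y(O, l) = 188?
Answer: 377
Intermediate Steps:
w(N) = 3*N
Y(-120, 75) - w(-63) = 188 - 3*(-63) = 188 - 1*(-189) = 188 + 189 = 377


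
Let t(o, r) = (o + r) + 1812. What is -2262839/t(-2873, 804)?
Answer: 2262839/257 ≈ 8804.8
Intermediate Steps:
t(o, r) = 1812 + o + r
-2262839/t(-2873, 804) = -2262839/(1812 - 2873 + 804) = -2262839/(-257) = -2262839*(-1/257) = 2262839/257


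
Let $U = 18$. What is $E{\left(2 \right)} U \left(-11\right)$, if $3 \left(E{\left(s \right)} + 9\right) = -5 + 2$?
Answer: $1980$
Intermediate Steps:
$E{\left(s \right)} = -10$ ($E{\left(s \right)} = -9 + \frac{-5 + 2}{3} = -9 + \frac{1}{3} \left(-3\right) = -9 - 1 = -10$)
$E{\left(2 \right)} U \left(-11\right) = \left(-10\right) 18 \left(-11\right) = \left(-180\right) \left(-11\right) = 1980$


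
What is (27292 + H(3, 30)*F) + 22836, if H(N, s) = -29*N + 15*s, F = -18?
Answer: 43594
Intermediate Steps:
(27292 + H(3, 30)*F) + 22836 = (27292 + (-29*3 + 15*30)*(-18)) + 22836 = (27292 + (-87 + 450)*(-18)) + 22836 = (27292 + 363*(-18)) + 22836 = (27292 - 6534) + 22836 = 20758 + 22836 = 43594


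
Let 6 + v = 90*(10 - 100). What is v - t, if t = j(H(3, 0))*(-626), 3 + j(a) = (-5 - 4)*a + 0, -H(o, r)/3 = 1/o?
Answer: -4350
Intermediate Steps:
H(o, r) = -3/o
j(a) = -3 - 9*a (j(a) = -3 + ((-5 - 4)*a + 0) = -3 + (-9*a + 0) = -3 - 9*a)
t = -3756 (t = (-3 - (-27)/3)*(-626) = (-3 - 9*(-1))*(-626) = (-3 + 9)*(-626) = 6*(-626) = -3756)
v = -8106 (v = -6 + 90*(10 - 100) = -6 + 90*(-90) = -6 - 8100 = -8106)
v - t = -8106 - 1*(-3756) = -8106 + 3756 = -4350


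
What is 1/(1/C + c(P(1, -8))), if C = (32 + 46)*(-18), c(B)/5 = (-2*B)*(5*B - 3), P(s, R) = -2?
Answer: -1404/365041 ≈ -0.0038461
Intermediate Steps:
c(B) = -10*B*(-3 + 5*B) (c(B) = 5*((-2*B)*(5*B - 3)) = 5*((-2*B)*(-3 + 5*B)) = 5*(-2*B*(-3 + 5*B)) = -10*B*(-3 + 5*B))
C = -1404 (C = 78*(-18) = -1404)
1/(1/C + c(P(1, -8))) = 1/(1/(-1404) + 10*(-2)*(3 - 5*(-2))) = 1/(-1/1404 + 10*(-2)*(3 + 10)) = 1/(-1/1404 + 10*(-2)*13) = 1/(-1/1404 - 260) = 1/(-365041/1404) = -1404/365041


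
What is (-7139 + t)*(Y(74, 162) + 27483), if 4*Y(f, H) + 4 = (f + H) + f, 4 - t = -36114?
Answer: 1597293501/2 ≈ 7.9865e+8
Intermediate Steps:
t = 36118 (t = 4 - 1*(-36114) = 4 + 36114 = 36118)
Y(f, H) = -1 + f/2 + H/4 (Y(f, H) = -1 + ((f + H) + f)/4 = -1 + ((H + f) + f)/4 = -1 + (H + 2*f)/4 = -1 + (f/2 + H/4) = -1 + f/2 + H/4)
(-7139 + t)*(Y(74, 162) + 27483) = (-7139 + 36118)*((-1 + (1/2)*74 + (1/4)*162) + 27483) = 28979*((-1 + 37 + 81/2) + 27483) = 28979*(153/2 + 27483) = 28979*(55119/2) = 1597293501/2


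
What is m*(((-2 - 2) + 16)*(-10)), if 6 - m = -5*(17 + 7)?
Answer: -15120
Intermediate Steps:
m = 126 (m = 6 - (-5)*(17 + 7) = 6 - (-5)*24 = 6 - 1*(-120) = 6 + 120 = 126)
m*(((-2 - 2) + 16)*(-10)) = 126*(((-2 - 2) + 16)*(-10)) = 126*((-4 + 16)*(-10)) = 126*(12*(-10)) = 126*(-120) = -15120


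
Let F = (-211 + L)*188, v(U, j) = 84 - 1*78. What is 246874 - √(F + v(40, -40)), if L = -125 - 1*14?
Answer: 246874 - I*√65794 ≈ 2.4687e+5 - 256.5*I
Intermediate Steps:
L = -139 (L = -125 - 14 = -139)
v(U, j) = 6 (v(U, j) = 84 - 78 = 6)
F = -65800 (F = (-211 - 139)*188 = -350*188 = -65800)
246874 - √(F + v(40, -40)) = 246874 - √(-65800 + 6) = 246874 - √(-65794) = 246874 - I*√65794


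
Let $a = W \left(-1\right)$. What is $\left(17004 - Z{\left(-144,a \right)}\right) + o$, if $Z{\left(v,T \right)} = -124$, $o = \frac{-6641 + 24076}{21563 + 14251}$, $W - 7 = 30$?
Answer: $\frac{613439627}{35814} \approx 17129.0$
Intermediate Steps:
$W = 37$ ($W = 7 + 30 = 37$)
$a = -37$ ($a = 37 \left(-1\right) = -37$)
$o = \frac{17435}{35814} \approx 0.48682$
$\left(17004 - Z{\left(-144,a \right)}\right) + o = \left(17004 - -124\right) + \frac{17435}{35814} = \left(17004 + 124\right) + \frac{17435}{35814} = 17128 + \frac{17435}{35814} = \frac{613439627}{35814}$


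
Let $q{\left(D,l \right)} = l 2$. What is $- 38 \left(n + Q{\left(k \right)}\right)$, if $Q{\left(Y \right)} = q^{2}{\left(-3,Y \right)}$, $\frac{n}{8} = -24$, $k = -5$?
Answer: $3496$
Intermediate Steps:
$n = -192$ ($n = 8 \left(-24\right) = -192$)
$q{\left(D,l \right)} = 2 l$
$Q{\left(Y \right)} = 4 Y^{2}$ ($Q{\left(Y \right)} = \left(2 Y\right)^{2} = 4 Y^{2}$)
$- 38 \left(n + Q{\left(k \right)}\right) = - 38 \left(-192 + 4 \left(-5\right)^{2}\right) = - 38 \left(-192 + 4 \cdot 25\right) = - 38 \left(-192 + 100\right) = \left(-38\right) \left(-92\right) = 3496$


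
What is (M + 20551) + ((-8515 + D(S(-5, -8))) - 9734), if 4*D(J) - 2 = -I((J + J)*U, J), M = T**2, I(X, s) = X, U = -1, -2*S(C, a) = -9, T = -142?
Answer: 89875/4 ≈ 22469.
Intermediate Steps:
S(C, a) = 9/2 (S(C, a) = -1/2*(-9) = 9/2)
M = 20164 (M = (-142)**2 = 20164)
D(J) = 1/2 + J/2 (D(J) = 1/2 + (-(J + J)*(-1))/4 = 1/2 + (-2*J*(-1))/4 = 1/2 + (-(-2)*J)/4 = 1/2 + (2*J)/4 = 1/2 + J/2)
(M + 20551) + ((-8515 + D(S(-5, -8))) - 9734) = (20164 + 20551) + ((-8515 + (1/2 + (1/2)*(9/2))) - 9734) = 40715 + ((-8515 + (1/2 + 9/4)) - 9734) = 40715 + ((-8515 + 11/4) - 9734) = 40715 + (-34049/4 - 9734) = 40715 - 72985/4 = 89875/4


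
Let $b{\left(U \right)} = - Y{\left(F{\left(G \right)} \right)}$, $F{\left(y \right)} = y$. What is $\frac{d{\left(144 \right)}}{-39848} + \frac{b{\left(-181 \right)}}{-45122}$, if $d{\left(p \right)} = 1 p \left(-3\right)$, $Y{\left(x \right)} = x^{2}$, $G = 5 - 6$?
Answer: $\frac{8333}{767074} \approx 0.010863$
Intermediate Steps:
$G = -1$ ($G = 5 - 6 = -1$)
$d{\left(p \right)} = - 3 p$ ($d{\left(p \right)} = p \left(-3\right) = - 3 p$)
$b{\left(U \right)} = -1$ ($b{\left(U \right)} = - \left(-1\right)^{2} = \left(-1\right) 1 = -1$)
$\frac{d{\left(144 \right)}}{-39848} + \frac{b{\left(-181 \right)}}{-45122} = \frac{\left(-3\right) 144}{-39848} - \frac{1}{-45122} = \left(-432\right) \left(- \frac{1}{39848}\right) - - \frac{1}{45122} = \frac{54}{4981} + \frac{1}{45122} = \frac{8333}{767074}$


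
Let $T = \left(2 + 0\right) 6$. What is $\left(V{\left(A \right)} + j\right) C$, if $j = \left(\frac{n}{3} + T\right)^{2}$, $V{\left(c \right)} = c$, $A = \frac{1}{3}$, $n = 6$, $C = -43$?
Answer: $- \frac{25327}{3} \approx -8442.3$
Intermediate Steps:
$T = 12$ ($T = 2 \cdot 6 = 12$)
$A = \frac{1}{3} \approx 0.33333$
$j = 196$ ($j = \left(\frac{6}{3} + 12\right)^{2} = \left(6 \cdot \frac{1}{3} + 12\right)^{2} = \left(2 + 12\right)^{2} = 14^{2} = 196$)
$\left(V{\left(A \right)} + j\right) C = \left(\frac{1}{3} + 196\right) \left(-43\right) = \frac{589}{3} \left(-43\right) = - \frac{25327}{3}$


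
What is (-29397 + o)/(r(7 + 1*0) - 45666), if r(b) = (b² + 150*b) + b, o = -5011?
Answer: 4301/5570 ≈ 0.77217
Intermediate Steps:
r(b) = b² + 151*b
(-29397 + o)/(r(7 + 1*0) - 45666) = (-29397 - 5011)/((7 + 1*0)*(151 + (7 + 1*0)) - 45666) = -34408/((7 + 0)*(151 + (7 + 0)) - 45666) = -34408/(7*(151 + 7) - 45666) = -34408/(7*158 - 45666) = -34408/(1106 - 45666) = -34408/(-44560) = -34408*(-1/44560) = 4301/5570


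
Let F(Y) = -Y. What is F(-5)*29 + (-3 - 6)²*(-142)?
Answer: -11357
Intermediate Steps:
F(-5)*29 + (-3 - 6)²*(-142) = -1*(-5)*29 + (-3 - 6)²*(-142) = 5*29 + (-9)²*(-142) = 145 + 81*(-142) = 145 - 11502 = -11357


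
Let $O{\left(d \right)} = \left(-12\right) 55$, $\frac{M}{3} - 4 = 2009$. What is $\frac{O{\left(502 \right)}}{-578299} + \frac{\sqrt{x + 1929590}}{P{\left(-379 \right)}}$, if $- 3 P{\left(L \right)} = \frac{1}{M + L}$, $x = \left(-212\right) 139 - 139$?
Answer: $\frac{660}{578299} - 16980 \sqrt{1899983} \approx -2.3405 \cdot 10^{7}$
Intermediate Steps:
$M = 6039$ ($M = 12 + 3 \cdot 2009 = 12 + 6027 = 6039$)
$x = -29607$ ($x = -29468 - 139 = -29607$)
$O{\left(d \right)} = -660$
$P{\left(L \right)} = - \frac{1}{3 \left(6039 + L\right)}$
$\frac{O{\left(502 \right)}}{-578299} + \frac{\sqrt{x + 1929590}}{P{\left(-379 \right)}} = - \frac{660}{-578299} + \frac{\sqrt{-29607 + 1929590}}{\left(-1\right) \frac{1}{18117 + 3 \left(-379\right)}} = \left(-660\right) \left(- \frac{1}{578299}\right) + \frac{\sqrt{1899983}}{\left(-1\right) \frac{1}{18117 - 1137}} = \frac{660}{578299} + \frac{\sqrt{1899983}}{\left(-1\right) \frac{1}{16980}} = \frac{660}{578299} + \frac{\sqrt{1899983}}{- \frac{1}{16980}} = \frac{660}{578299} + \sqrt{1899983} \left(-16980\right) = \frac{660}{578299} - 16980 \sqrt{1899983}$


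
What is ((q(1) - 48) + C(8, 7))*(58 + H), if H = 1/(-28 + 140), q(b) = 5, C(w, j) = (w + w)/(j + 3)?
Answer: -1344879/560 ≈ -2401.6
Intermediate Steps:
C(w, j) = 2*w/(3 + j) (C(w, j) = (2*w)/(3 + j) = 2*w/(3 + j))
H = 1/112 ≈ 0.0089286
((q(1) - 48) + C(8, 7))*(58 + H) = ((5 - 48) + 2*8/(3 + 7))*(58 + 1/112) = (-43 + 2*8/10)*(6497/112) = (-43 + 2*8*(1/10))*(6497/112) = (-43 + 8/5)*(6497/112) = -207/5*6497/112 = -1344879/560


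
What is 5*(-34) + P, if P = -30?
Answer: -200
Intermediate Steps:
5*(-34) + P = 5*(-34) - 30 = -170 - 30 = -200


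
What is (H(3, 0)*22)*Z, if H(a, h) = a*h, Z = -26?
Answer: 0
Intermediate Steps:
(H(3, 0)*22)*Z = ((3*0)*22)*(-26) = (0*22)*(-26) = 0*(-26) = 0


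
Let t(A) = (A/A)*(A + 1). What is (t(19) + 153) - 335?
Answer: -162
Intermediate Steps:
t(A) = 1 + A (t(A) = 1*(1 + A) = 1 + A)
(t(19) + 153) - 335 = ((1 + 19) + 153) - 335 = (20 + 153) - 335 = 173 - 335 = -162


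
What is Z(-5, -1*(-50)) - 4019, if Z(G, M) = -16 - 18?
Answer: -4053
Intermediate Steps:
Z(G, M) = -34
Z(-5, -1*(-50)) - 4019 = -34 - 4019 = -4053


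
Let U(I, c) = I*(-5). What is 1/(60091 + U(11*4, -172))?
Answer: 1/59871 ≈ 1.6703e-5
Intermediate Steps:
U(I, c) = -5*I
1/(60091 + U(11*4, -172)) = 1/(60091 - 55*4) = 1/(60091 - 5*44) = 1/(60091 - 220) = 1/59871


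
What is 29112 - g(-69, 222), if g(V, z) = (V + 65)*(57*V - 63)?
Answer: 13128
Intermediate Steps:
g(V, z) = (-63 + 57*V)*(65 + V) (g(V, z) = (65 + V)*(-63 + 57*V) = (-63 + 57*V)*(65 + V))
29112 - g(-69, 222) = 29112 - (-4095 + 57*(-69)² + 3642*(-69)) = 29112 - (-4095 + 57*4761 - 251298) = 29112 - (-4095 + 271377 - 251298) = 29112 - 1*15984 = 29112 - 15984 = 13128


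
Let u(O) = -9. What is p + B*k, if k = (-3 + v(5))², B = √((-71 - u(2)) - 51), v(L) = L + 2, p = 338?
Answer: 338 + 16*I*√113 ≈ 338.0 + 170.08*I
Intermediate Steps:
v(L) = 2 + L
B = I*√113 (B = √((-71 - 1*(-9)) - 51) = √((-71 + 9) - 51) = √(-62 - 51) = √(-113) = I*√113 ≈ 10.63*I)
k = 16 (k = (-3 + (2 + 5))² = (-3 + 7)² = 4² = 16)
p + B*k = 338 + (I*√113)*16 = 338 + 16*I*√113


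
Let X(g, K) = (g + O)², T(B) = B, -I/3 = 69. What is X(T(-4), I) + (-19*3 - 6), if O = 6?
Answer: -59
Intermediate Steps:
I = -207 (I = -3*69 = -207)
X(g, K) = (6 + g)² (X(g, K) = (g + 6)² = (6 + g)²)
X(T(-4), I) + (-19*3 - 6) = (6 - 4)² + (-19*3 - 6) = 2² + (-57 - 6) = 4 - 63 = -59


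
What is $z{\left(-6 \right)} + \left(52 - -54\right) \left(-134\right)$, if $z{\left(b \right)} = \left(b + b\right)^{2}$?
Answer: $-14060$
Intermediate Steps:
$z{\left(b \right)} = 4 b^{2}$ ($z{\left(b \right)} = \left(2 b\right)^{2} = 4 b^{2}$)
$z{\left(-6 \right)} + \left(52 - -54\right) \left(-134\right) = 4 \left(-6\right)^{2} + \left(52 - -54\right) \left(-134\right) = 4 \cdot 36 + \left(52 + 54\right) \left(-134\right) = 144 + 106 \left(-134\right) = 144 - 14204 = -14060$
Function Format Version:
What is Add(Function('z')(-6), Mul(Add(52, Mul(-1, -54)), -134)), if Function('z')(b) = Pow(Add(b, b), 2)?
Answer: -14060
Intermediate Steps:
Function('z')(b) = Mul(4, Pow(b, 2)) (Function('z')(b) = Pow(Mul(2, b), 2) = Mul(4, Pow(b, 2)))
Add(Function('z')(-6), Mul(Add(52, Mul(-1, -54)), -134)) = Add(Mul(4, Pow(-6, 2)), Mul(Add(52, Mul(-1, -54)), -134)) = Add(Mul(4, 36), Mul(Add(52, 54), -134)) = Add(144, Mul(106, -134)) = Add(144, -14204) = -14060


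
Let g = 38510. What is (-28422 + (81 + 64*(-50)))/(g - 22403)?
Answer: -31541/16107 ≈ -1.9582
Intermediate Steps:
(-28422 + (81 + 64*(-50)))/(g - 22403) = (-28422 + (81 + 64*(-50)))/(38510 - 22403) = (-28422 + (81 - 3200))/16107 = (-28422 - 3119)*(1/16107) = -31541*1/16107 = -31541/16107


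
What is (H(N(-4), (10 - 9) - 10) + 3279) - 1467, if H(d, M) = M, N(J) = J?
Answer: 1803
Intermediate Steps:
(H(N(-4), (10 - 9) - 10) + 3279) - 1467 = (((10 - 9) - 10) + 3279) - 1467 = ((1 - 10) + 3279) - 1467 = (-9 + 3279) - 1467 = 3270 - 1467 = 1803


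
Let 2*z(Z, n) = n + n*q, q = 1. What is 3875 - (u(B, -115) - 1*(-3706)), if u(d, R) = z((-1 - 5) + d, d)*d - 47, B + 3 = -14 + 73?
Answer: -2920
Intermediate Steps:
B = 56 (B = -3 + (-14 + 73) = -3 + 59 = 56)
z(Z, n) = n (z(Z, n) = (n + n*1)/2 = (n + n)/2 = (2*n)/2 = n)
u(d, R) = -47 + d**2 (u(d, R) = d*d - 47 = d**2 - 47 = -47 + d**2)
3875 - (u(B, -115) - 1*(-3706)) = 3875 - ((-47 + 56**2) - 1*(-3706)) = 3875 - ((-47 + 3136) + 3706) = 3875 - (3089 + 3706) = 3875 - 1*6795 = 3875 - 6795 = -2920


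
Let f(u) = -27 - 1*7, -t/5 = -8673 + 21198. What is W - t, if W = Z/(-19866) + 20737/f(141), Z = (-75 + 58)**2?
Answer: 10471927358/168861 ≈ 62015.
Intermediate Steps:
Z = 289 (Z = (-17)**2 = 289)
t = -62625 (t = -5*(-8673 + 21198) = -5*12525 = -62625)
f(u) = -34 (f(u) = -27 - 7 = -34)
W = -102992767/168861 (W = 289/(-19866) + 20737/(-34) = 289*(-1/19866) + 20737*(-1/34) = -289/19866 - 20737/34 = -102992767/168861 ≈ -609.93)
W - t = -102992767/168861 - 1*(-62625) = -102992767/168861 + 62625 = 10471927358/168861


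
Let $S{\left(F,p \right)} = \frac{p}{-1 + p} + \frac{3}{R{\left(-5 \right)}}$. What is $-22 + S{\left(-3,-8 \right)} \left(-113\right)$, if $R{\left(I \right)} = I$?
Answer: $- \frac{2459}{45} \approx -54.644$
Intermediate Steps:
$S{\left(F,p \right)} = - \frac{3}{5} + \frac{p}{-1 + p}$ ($S{\left(F,p \right)} = \frac{p}{-1 + p} + \frac{3}{-5} = \frac{p}{-1 + p} + 3 \left(- \frac{1}{5}\right) = \frac{p}{-1 + p} - \frac{3}{5} = - \frac{3}{5} + \frac{p}{-1 + p}$)
$-22 + S{\left(-3,-8 \right)} \left(-113\right) = -22 + \frac{3 + 2 \left(-8\right)}{5 \left(-1 - 8\right)} \left(-113\right) = -22 + \frac{3 - 16}{5 \left(-9\right)} \left(-113\right) = -22 + \frac{1}{5} \left(- \frac{1}{9}\right) \left(-13\right) \left(-113\right) = -22 + \frac{13}{45} \left(-113\right) = -22 - \frac{1469}{45} = - \frac{2459}{45}$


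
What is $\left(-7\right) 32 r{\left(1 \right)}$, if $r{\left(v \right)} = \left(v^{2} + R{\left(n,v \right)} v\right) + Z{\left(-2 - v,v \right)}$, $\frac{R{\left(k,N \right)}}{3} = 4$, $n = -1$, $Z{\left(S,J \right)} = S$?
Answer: $-2240$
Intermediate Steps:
$R{\left(k,N \right)} = 12$ ($R{\left(k,N \right)} = 3 \cdot 4 = 12$)
$r{\left(v \right)} = -2 + v^{2} + 11 v$ ($r{\left(v \right)} = \left(v^{2} + 12 v\right) - \left(2 + v\right) = -2 + v^{2} + 11 v$)
$\left(-7\right) 32 r{\left(1 \right)} = \left(-7\right) 32 \left(-2 + 1^{2} + 11 \cdot 1\right) = - 224 \left(-2 + 1 + 11\right) = \left(-224\right) 10 = -2240$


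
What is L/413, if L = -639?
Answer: -639/413 ≈ -1.5472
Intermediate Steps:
L/413 = -639/413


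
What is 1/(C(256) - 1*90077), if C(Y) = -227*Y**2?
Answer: -1/14966749 ≈ -6.6815e-8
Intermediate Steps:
1/(C(256) - 1*90077) = 1/(-227*256**2 - 1*90077) = 1/(-227*65536 - 90077) = 1/(-14876672 - 90077) = 1/(-14966749) = -1/14966749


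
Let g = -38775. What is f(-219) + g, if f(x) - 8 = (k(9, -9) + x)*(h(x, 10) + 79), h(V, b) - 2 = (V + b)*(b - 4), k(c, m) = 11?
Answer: 205217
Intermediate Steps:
h(V, b) = 2 + (-4 + b)*(V + b) (h(V, b) = 2 + (V + b)*(b - 4) = 2 + (V + b)*(-4 + b) = 2 + (-4 + b)*(V + b))
f(x) = 8 + (11 + x)*(141 + 6*x) (f(x) = 8 + (11 + x)*((2 + 10**2 - 4*x - 4*10 + x*10) + 79) = 8 + (11 + x)*((2 + 100 - 4*x - 40 + 10*x) + 79) = 8 + (11 + x)*((62 + 6*x) + 79) = 8 + (11 + x)*(141 + 6*x))
f(-219) + g = (1559 + 6*(-219)**2 + 207*(-219)) - 38775 = (1559 + 6*47961 - 45333) - 38775 = (1559 + 287766 - 45333) - 38775 = 243992 - 38775 = 205217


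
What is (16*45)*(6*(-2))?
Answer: -8640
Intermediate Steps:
(16*45)*(6*(-2)) = 720*(-12) = -8640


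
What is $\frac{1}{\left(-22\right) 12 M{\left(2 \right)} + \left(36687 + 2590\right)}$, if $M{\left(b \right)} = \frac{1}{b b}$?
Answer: $\frac{1}{39211} \approx 2.5503 \cdot 10^{-5}$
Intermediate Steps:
$M{\left(b \right)} = \frac{1}{b^{2}}$
$\frac{1}{\left(-22\right) 12 M{\left(2 \right)} + \left(36687 + 2590\right)} = \frac{1}{\frac{\left(-22\right) 12}{4} + \left(36687 + 2590\right)} = \frac{1}{\left(-264\right) \frac{1}{4} + 39277} = \frac{1}{-66 + 39277} = \frac{1}{39211}$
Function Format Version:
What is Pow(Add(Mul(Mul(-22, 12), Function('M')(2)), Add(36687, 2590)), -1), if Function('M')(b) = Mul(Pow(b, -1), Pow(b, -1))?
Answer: Rational(1, 39211) ≈ 2.5503e-5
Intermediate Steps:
Function('M')(b) = Pow(b, -2)
Pow(Add(Mul(Mul(-22, 12), Function('M')(2)), Add(36687, 2590)), -1) = Pow(Add(Mul(Mul(-22, 12), Pow(2, -2)), Add(36687, 2590)), -1) = Pow(Add(Mul(-264, Rational(1, 4)), 39277), -1) = Pow(Add(-66, 39277), -1) = Pow(39211, -1) = Rational(1, 39211)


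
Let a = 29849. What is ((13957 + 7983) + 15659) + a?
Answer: 67448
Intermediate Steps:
((13957 + 7983) + 15659) + a = ((13957 + 7983) + 15659) + 29849 = (21940 + 15659) + 29849 = 37599 + 29849 = 67448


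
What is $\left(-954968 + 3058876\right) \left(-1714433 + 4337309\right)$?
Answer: $5518289799408$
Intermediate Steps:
$\left(-954968 + 3058876\right) \left(-1714433 + 4337309\right) = 2103908 \cdot 2622876 = 5518289799408$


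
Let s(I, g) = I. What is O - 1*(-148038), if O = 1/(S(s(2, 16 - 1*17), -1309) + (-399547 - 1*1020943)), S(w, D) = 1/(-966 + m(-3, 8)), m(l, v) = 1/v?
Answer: 1624883776013317/10976126238 ≈ 1.4804e+5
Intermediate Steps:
S(w, D) = -8/7727 (S(w, D) = 1/(-966 + 1/8) = 1/(-7727/8) = -8/7727)
O = -7727/10976126238 (O = 1/(-8/7727 + (-399547 - 1*1020943)) = 1/(-8/7727 + (-399547 - 1020943)) = 1/(-8/7727 - 1420490) = 1/(-10976126238/7727) = -7727/10976126238 ≈ -7.0398e-7)
O - 1*(-148038) = -7727/10976126238 - 1*(-148038) = -7727/10976126238 + 148038 = 1624883776013317/10976126238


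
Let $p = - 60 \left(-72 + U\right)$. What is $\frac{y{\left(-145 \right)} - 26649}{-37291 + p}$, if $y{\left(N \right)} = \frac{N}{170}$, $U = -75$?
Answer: $\frac{906095}{968014} \approx 0.93604$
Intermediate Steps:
$y{\left(N \right)} = \frac{N}{170}$ ($y{\left(N \right)} = N \frac{1}{170} = \frac{N}{170}$)
$p = 8820$ ($p = - 60 \left(-72 - 75\right) = \left(-60\right) \left(-147\right) = 8820$)
$\frac{y{\left(-145 \right)} - 26649}{-37291 + p} = \frac{\frac{1}{170} \left(-145\right) - 26649}{-37291 + 8820} = \frac{- \frac{29}{34} - 26649}{-28471} = \left(- \frac{906095}{34}\right) \left(- \frac{1}{28471}\right) = \frac{906095}{968014}$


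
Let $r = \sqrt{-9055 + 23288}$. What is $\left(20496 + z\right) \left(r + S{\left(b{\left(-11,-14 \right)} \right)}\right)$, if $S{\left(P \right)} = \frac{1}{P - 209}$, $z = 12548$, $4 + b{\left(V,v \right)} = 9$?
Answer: $- \frac{8261}{51} + 33044 \sqrt{14233} \approx 3.9421 \cdot 10^{6}$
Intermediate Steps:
$b{\left(V,v \right)} = 5$ ($b{\left(V,v \right)} = -4 + 9 = 5$)
$r = \sqrt{14233} \approx 119.3$
$S{\left(P \right)} = \frac{1}{-209 + P}$
$\left(20496 + z\right) \left(r + S{\left(b{\left(-11,-14 \right)} \right)}\right) = \left(20496 + 12548\right) \left(\sqrt{14233} + \frac{1}{-209 + 5}\right) = 33044 \left(\sqrt{14233} + \frac{1}{-204}\right) = 33044 \left(\sqrt{14233} - \frac{1}{204}\right) = 33044 \left(- \frac{1}{204} + \sqrt{14233}\right) = - \frac{8261}{51} + 33044 \sqrt{14233}$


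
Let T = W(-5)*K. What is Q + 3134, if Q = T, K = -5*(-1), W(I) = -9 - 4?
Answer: 3069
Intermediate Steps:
W(I) = -13
K = 5
T = -65 (T = -13*5 = -65)
Q = -65
Q + 3134 = -65 + 3134 = 3069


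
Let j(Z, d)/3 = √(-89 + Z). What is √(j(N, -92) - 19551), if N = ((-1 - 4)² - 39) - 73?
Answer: √(-19551 + 12*I*√11) ≈ 0.142 + 139.82*I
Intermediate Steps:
N = -87 (N = ((-5)² - 39) - 73 = (25 - 39) - 73 = -14 - 73 = -87)
j(Z, d) = 3*√(-89 + Z)
√(j(N, -92) - 19551) = √(3*√(-89 - 87) - 19551) = √(3*√(-176) - 19551) = √(3*(4*I*√11) - 19551) = √(12*I*√11 - 19551) = √(-19551 + 12*I*√11)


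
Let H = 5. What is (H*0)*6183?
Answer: 0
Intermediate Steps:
(H*0)*6183 = (5*0)*6183 = 0*6183 = 0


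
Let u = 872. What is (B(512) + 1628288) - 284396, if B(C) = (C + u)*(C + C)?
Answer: 2761108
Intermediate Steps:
B(C) = 2*C*(872 + C) (B(C) = (C + 872)*(C + C) = (872 + C)*(2*C) = 2*C*(872 + C))
(B(512) + 1628288) - 284396 = (2*512*(872 + 512) + 1628288) - 284396 = (2*512*1384 + 1628288) - 284396 = (1417216 + 1628288) - 284396 = 3045504 - 284396 = 2761108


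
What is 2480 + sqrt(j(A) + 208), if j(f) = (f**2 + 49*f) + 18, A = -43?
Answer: 2480 + 4*I*sqrt(2) ≈ 2480.0 + 5.6569*I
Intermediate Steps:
j(f) = 18 + f**2 + 49*f
2480 + sqrt(j(A) + 208) = 2480 + sqrt((18 + (-43)**2 + 49*(-43)) + 208) = 2480 + sqrt((18 + 1849 - 2107) + 208) = 2480 + sqrt(-240 + 208) = 2480 + sqrt(-32) = 2480 + 4*I*sqrt(2)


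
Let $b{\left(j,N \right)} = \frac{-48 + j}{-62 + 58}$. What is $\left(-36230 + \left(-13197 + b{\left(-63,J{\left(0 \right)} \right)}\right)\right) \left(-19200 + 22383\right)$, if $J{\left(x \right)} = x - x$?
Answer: $- \frac{628951251}{4} \approx -1.5724 \cdot 10^{8}$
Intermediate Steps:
$J{\left(x \right)} = 0$
$b{\left(j,N \right)} = 12 - \frac{j}{4}$ ($b{\left(j,N \right)} = \frac{-48 + j}{-4} = \left(-48 + j\right) \left(- \frac{1}{4}\right) = 12 - \frac{j}{4}$)
$\left(-36230 + \left(-13197 + b{\left(-63,J{\left(0 \right)} \right)}\right)\right) \left(-19200 + 22383\right) = \left(-36230 + \left(-13197 + \left(12 - - \frac{63}{4}\right)\right)\right) \left(-19200 + 22383\right) = \left(-36230 + \left(-13197 + \left(12 + \frac{63}{4}\right)\right)\right) 3183 = \left(-36230 + \left(-13197 + \frac{111}{4}\right)\right) 3183 = \left(-36230 - \frac{52677}{4}\right) 3183 = \left(- \frac{197597}{4}\right) 3183 = - \frac{628951251}{4}$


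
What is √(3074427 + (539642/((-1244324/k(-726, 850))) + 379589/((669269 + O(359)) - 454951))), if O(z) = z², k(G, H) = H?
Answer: √35038964738670122194466057193/106762688119 ≈ 1753.3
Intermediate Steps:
√(3074427 + (539642/((-1244324/k(-726, 850))) + 379589/((669269 + O(359)) - 454951))) = √(3074427 + (539642/((-1244324/850)) + 379589/((669269 + 359²) - 454951))) = √(3074427 + (539642/((-1244324*1/850)) + 379589/((669269 + 128881) - 454951))) = √(3074427 + (539642/(-622162/425) + 379589/(798150 - 454951))) = √(3074427 + (539642*(-425/622162) + 379589/343199)) = √(3074427 + (-114673925/311081 + 379589*(1/343199))) = √(3074427 + (-114673925/311081 + 379589/343199)) = √(3074427 - 39237893460366/106762688119) = √(328194853052172447/106762688119) = √35038964738670122194466057193/106762688119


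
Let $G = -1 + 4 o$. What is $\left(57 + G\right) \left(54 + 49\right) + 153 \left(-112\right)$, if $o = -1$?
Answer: $-11780$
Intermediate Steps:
$G = -5$ ($G = -1 + 4 \left(-1\right) = -1 - 4 = -5$)
$\left(57 + G\right) \left(54 + 49\right) + 153 \left(-112\right) = \left(57 - 5\right) \left(54 + 49\right) + 153 \left(-112\right) = 52 \cdot 103 - 17136 = 5356 - 17136 = -11780$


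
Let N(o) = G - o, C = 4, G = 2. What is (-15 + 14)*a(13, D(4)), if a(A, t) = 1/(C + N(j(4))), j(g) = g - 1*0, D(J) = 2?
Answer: -1/2 ≈ -0.50000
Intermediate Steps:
j(g) = g (j(g) = g + 0 = g)
N(o) = 2 - o
a(A, t) = 1/2 (a(A, t) = 1/(4 + (2 - 1*4)) = 1/(4 + (2 - 4)) = 1/(4 - 2) = 1/2)
(-15 + 14)*a(13, D(4)) = (-15 + 14)*(1/2) = -1*1/2 = -1/2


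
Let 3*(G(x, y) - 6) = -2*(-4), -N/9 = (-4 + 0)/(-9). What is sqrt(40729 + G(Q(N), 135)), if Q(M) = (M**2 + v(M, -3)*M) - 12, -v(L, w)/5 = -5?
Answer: sqrt(366639)/3 ≈ 201.84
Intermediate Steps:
v(L, w) = 25 (v(L, w) = -5*(-5) = 25)
N = -4 (N = -9*(-4 + 0)/(-9) = -(-36)*(-1)/9 = -9*4/9 = -4)
Q(M) = -12 + M**2 + 25*M (Q(M) = (M**2 + 25*M) - 12 = -12 + M**2 + 25*M)
G(x, y) = 26/3 (G(x, y) = 6 + (-2*(-4))/3 = 6 + (1/3)*8 = 6 + 8/3 = 26/3)
sqrt(40729 + G(Q(N), 135)) = sqrt(40729 + 26/3) = sqrt(122213/3) = sqrt(366639)/3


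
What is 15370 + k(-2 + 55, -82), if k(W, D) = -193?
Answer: 15177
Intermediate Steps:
15370 + k(-2 + 55, -82) = 15370 - 193 = 15177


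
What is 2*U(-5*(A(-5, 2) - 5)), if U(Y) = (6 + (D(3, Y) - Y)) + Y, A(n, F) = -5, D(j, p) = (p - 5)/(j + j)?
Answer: 27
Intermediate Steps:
D(j, p) = (-5 + p)/(2*j) (D(j, p) = (-5 + p)/((2*j)) = (-5 + p)*(1/(2*j)) = (-5 + p)/(2*j))
U(Y) = 31/6 + Y/6 (U(Y) = (6 + ((½)*(-5 + Y)/3 - Y)) + Y = (6 + ((½)*(⅓)*(-5 + Y) - Y)) + Y = (6 + ((-⅚ + Y/6) - Y)) + Y = (6 + (-⅚ - 5*Y/6)) + Y = (31/6 - 5*Y/6) + Y = 31/6 + Y/6)
2*U(-5*(A(-5, 2) - 5)) = 2*(31/6 + (-5*(-5 - 5))/6) = 2*(31/6 + (-5*(-10))/6) = 2*(31/6 + (⅙)*50) = 2*(31/6 + 25/3) = 2*(27/2) = 27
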